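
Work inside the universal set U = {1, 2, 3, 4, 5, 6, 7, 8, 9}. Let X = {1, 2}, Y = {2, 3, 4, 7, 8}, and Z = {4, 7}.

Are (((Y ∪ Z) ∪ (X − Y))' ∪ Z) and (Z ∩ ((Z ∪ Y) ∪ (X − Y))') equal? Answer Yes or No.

No

Y ∪ Z = {2, 3, 4, 7, 8}
X − Y = {1}
(Y ∪ Z) ∪ (X − Y) = {1, 2, 3, 4, 7, 8}
((Y ∪ Z) ∪ (X − Y))' = {5, 6, 9}
((Y ∪ Z) ∪ (X − Y))' ∪ Z = {4, 5, 6, 7, 9}
Z ∪ Y = {2, 3, 4, 7, 8}
(Z ∪ Y) ∪ (X − Y) = {1, 2, 3, 4, 7, 8}
((Z ∪ Y) ∪ (X − Y))' = {5, 6, 9}
Z ∩ ((Z ∪ Y) ∪ (X − Y))' = {}
4 ∈ ((Y ∪ Z) ∪ (X − Y))' ∪ Z but 4 ∉ Z ∩ ((Z ∪ Y) ∪ (X − Y))', so they differ.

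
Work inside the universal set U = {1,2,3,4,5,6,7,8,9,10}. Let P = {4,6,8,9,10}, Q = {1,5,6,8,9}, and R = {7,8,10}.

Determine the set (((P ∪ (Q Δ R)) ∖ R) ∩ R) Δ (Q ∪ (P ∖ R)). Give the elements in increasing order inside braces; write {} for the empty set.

{1,4,5,6,8,9}

Q Δ R = {1,5,6,7,9,10}
P ∪ (Q Δ R) = {1,4,5,6,7,8,9,10}
(P ∪ (Q Δ R)) ∖ R = {1,4,5,6,9}
((P ∪ (Q Δ R)) ∖ R) ∩ R = {}
P ∖ R = {4,6,9}
Q ∪ (P ∖ R) = {1,4,5,6,8,9}
(((P ∪ (Q Δ R)) ∖ R) ∩ R) Δ (Q ∪ (P ∖ R)) = {1,4,5,6,8,9}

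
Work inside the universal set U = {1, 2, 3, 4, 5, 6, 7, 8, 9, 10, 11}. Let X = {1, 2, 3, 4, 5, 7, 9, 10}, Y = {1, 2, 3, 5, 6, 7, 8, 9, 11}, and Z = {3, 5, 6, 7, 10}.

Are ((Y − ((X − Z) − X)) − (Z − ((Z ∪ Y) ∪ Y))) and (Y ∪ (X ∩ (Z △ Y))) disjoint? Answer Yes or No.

X − Z = {1, 2, 4, 9}
(X − Z) − X = {}
Y − ((X − Z) − X) = {1, 2, 3, 5, 6, 7, 8, 9, 11}
Z ∪ Y = {1, 2, 3, 5, 6, 7, 8, 9, 10, 11}
(Z ∪ Y) ∪ Y = {1, 2, 3, 5, 6, 7, 8, 9, 10, 11}
Z − ((Z ∪ Y) ∪ Y) = {}
(Y − ((X − Z) − X)) − (Z − ((Z ∪ Y) ∪ Y)) = {1, 2, 3, 5, 6, 7, 8, 9, 11}
Z △ Y = {1, 2, 8, 9, 10, 11}
X ∩ (Z △ Y) = {1, 2, 9, 10}
Y ∪ (X ∩ (Z △ Y)) = {1, 2, 3, 5, 6, 7, 8, 9, 10, 11}
1 lies in both, so they are not disjoint.

No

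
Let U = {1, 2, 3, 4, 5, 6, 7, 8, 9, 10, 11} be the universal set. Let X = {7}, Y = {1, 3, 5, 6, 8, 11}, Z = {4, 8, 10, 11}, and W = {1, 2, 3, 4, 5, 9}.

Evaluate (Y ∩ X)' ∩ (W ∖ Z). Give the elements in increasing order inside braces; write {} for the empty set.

{1, 2, 3, 5, 9}

Y ∩ X = {}
(Y ∩ X)' = {1, 2, 3, 4, 5, 6, 7, 8, 9, 10, 11}
W ∖ Z = {1, 2, 3, 5, 9}
(Y ∩ X)' ∩ (W ∖ Z) = {1, 2, 3, 5, 9}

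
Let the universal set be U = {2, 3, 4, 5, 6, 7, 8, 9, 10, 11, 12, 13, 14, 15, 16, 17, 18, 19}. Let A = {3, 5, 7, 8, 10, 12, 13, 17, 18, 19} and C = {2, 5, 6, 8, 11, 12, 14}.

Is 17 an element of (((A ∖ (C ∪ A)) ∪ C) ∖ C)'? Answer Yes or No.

17 ∉ C and 17 ∈ A, so 17 ∈ C ∪ A
17 ∈ A and 17 ∈ (C ∪ A), so 17 ∉ A ∖ (C ∪ A)
17 ∉ (A ∖ (C ∪ A)) and 17 ∉ C, so 17 ∉ (A ∖ (C ∪ A)) ∪ C
17 ∉ ((A ∖ (C ∪ A)) ∪ C) and 17 ∉ C, so 17 ∉ ((A ∖ (C ∪ A)) ∪ C) ∖ C
17 ∈ (((A ∖ (C ∪ A)) ∪ C) ∖ C)' since 17 ∉ (((A ∖ (C ∪ A)) ∪ C) ∖ C)

Yes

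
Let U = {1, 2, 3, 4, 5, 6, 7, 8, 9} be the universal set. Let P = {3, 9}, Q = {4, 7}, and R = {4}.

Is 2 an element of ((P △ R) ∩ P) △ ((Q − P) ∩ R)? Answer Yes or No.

No

2 ∉ P and 2 ∉ R, so 2 ∉ P △ R
2 ∉ (P △ R) and 2 ∉ P, so 2 ∉ (P △ R) ∩ P
2 ∉ Q and 2 ∉ P, so 2 ∉ Q − P
2 ∉ (Q − P) and 2 ∉ R, so 2 ∉ (Q − P) ∩ R
2 ∉ ((P △ R) ∩ P) and 2 ∉ ((Q − P) ∩ R), so 2 ∉ ((P △ R) ∩ P) △ ((Q − P) ∩ R)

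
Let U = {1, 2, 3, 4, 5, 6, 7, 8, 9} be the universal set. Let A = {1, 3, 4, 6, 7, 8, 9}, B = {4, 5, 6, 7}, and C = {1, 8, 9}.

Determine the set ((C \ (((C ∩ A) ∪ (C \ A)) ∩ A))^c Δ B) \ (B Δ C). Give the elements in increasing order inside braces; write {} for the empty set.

C ∩ A = {1, 8, 9}
C \ A = {}
(C ∩ A) ∪ (C \ A) = {1, 8, 9}
((C ∩ A) ∪ (C \ A)) ∩ A = {1, 8, 9}
C \ (((C ∩ A) ∪ (C \ A)) ∩ A) = {}
(C \ (((C ∩ A) ∪ (C \ A)) ∩ A))^c = {1, 2, 3, 4, 5, 6, 7, 8, 9}
(C \ (((C ∩ A) ∪ (C \ A)) ∩ A))^c Δ B = {1, 2, 3, 8, 9}
B Δ C = {1, 4, 5, 6, 7, 8, 9}
((C \ (((C ∩ A) ∪ (C \ A)) ∩ A))^c Δ B) \ (B Δ C) = {2, 3}

{2, 3}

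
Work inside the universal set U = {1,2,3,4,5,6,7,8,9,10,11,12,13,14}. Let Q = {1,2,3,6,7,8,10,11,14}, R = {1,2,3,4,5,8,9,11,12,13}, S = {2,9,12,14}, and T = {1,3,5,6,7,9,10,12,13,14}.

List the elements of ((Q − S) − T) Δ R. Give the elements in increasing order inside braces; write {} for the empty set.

Q − S = {1,3,6,7,8,10,11}
(Q − S) − T = {8,11}
((Q − S) − T) Δ R = {1,2,3,4,5,9,12,13}

{1,2,3,4,5,9,12,13}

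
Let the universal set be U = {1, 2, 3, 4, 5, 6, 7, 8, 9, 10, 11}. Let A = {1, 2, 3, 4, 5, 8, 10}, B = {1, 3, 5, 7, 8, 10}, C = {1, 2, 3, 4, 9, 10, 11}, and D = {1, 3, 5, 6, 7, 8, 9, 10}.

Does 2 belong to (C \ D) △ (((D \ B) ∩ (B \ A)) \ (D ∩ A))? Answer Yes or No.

2 ∈ C and 2 ∉ D, so 2 ∈ C \ D
2 ∉ D and 2 ∉ B, so 2 ∉ D \ B
2 ∉ B and 2 ∈ A, so 2 ∉ B \ A
2 ∉ (D \ B) and 2 ∉ (B \ A), so 2 ∉ (D \ B) ∩ (B \ A)
2 ∉ D and 2 ∈ A, so 2 ∉ D ∩ A
2 ∉ ((D \ B) ∩ (B \ A)) and 2 ∉ (D ∩ A), so 2 ∉ ((D \ B) ∩ (B \ A)) \ (D ∩ A)
2 ∈ (C \ D) and 2 ∉ (((D \ B) ∩ (B \ A)) \ (D ∩ A)), so 2 ∈ (C \ D) △ (((D \ B) ∩ (B \ A)) \ (D ∩ A))

Yes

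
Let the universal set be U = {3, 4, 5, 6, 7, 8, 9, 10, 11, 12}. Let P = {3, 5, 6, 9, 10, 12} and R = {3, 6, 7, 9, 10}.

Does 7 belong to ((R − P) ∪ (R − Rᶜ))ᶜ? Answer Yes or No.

No

7 ∈ R and 7 ∉ P, so 7 ∈ R − P
7 ∈ R, so 7 ∉ Rᶜ
7 ∈ R and 7 ∉ Rᶜ, so 7 ∈ R − Rᶜ
7 ∈ (R − P) and 7 ∈ (R − Rᶜ), so 7 ∈ (R − P) ∪ (R − Rᶜ)
7 ∉ ((R − P) ∪ (R − Rᶜ))ᶜ since 7 ∈ ((R − P) ∪ (R − Rᶜ))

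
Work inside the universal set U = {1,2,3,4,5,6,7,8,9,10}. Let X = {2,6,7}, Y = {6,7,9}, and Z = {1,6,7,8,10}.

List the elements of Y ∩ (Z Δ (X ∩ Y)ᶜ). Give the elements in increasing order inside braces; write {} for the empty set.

{6,7,9}

X ∩ Y = {6,7}
(X ∩ Y)ᶜ = {1,2,3,4,5,8,9,10}
Z Δ (X ∩ Y)ᶜ = {2,3,4,5,6,7,9}
Y ∩ (Z Δ (X ∩ Y)ᶜ) = {6,7,9}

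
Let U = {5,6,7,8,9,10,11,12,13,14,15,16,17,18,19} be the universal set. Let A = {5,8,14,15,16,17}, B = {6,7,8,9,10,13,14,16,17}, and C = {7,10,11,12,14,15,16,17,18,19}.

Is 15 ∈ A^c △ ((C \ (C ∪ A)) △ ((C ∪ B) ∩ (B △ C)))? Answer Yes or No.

15 ∈ A, so 15 ∉ A^c
15 ∈ C and 15 ∈ A, so 15 ∈ C ∪ A
15 ∈ C and 15 ∈ (C ∪ A), so 15 ∉ C \ (C ∪ A)
15 ∈ C and 15 ∉ B, so 15 ∈ C ∪ B
15 ∉ B and 15 ∈ C, so 15 ∈ B △ C
15 ∈ (C ∪ B) and 15 ∈ (B △ C), so 15 ∈ (C ∪ B) ∩ (B △ C)
15 ∉ (C \ (C ∪ A)) and 15 ∈ ((C ∪ B) ∩ (B △ C)), so 15 ∈ (C \ (C ∪ A)) △ ((C ∪ B) ∩ (B △ C))
15 ∉ A^c and 15 ∈ ((C \ (C ∪ A)) △ ((C ∪ B) ∩ (B △ C))), so 15 ∈ A^c △ ((C \ (C ∪ A)) △ ((C ∪ B) ∩ (B △ C)))

Yes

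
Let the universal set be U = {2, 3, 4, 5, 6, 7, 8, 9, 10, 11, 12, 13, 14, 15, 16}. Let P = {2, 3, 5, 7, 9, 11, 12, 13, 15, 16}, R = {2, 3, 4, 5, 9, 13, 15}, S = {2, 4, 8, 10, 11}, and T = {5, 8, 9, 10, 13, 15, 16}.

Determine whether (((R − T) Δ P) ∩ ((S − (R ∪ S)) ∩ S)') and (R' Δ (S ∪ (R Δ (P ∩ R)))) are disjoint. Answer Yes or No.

No

R − T = {2, 3, 4}
(R − T) Δ P = {4, 5, 7, 9, 11, 12, 13, 15, 16}
R ∪ S = {2, 3, 4, 5, 8, 9, 10, 11, 13, 15}
S − (R ∪ S) = {}
(S − (R ∪ S)) ∩ S = {}
((S − (R ∪ S)) ∩ S)' = {2, 3, 4, 5, 6, 7, 8, 9, 10, 11, 12, 13, 14, 15, 16}
((R − T) Δ P) ∩ ((S − (R ∪ S)) ∩ S)' = {4, 5, 7, 9, 11, 12, 13, 15, 16}
R' = {6, 7, 8, 10, 11, 12, 14, 16}
P ∩ R = {2, 3, 5, 9, 13, 15}
R Δ (P ∩ R) = {4}
S ∪ (R Δ (P ∩ R)) = {2, 4, 8, 10, 11}
R' Δ (S ∪ (R Δ (P ∩ R))) = {2, 4, 6, 7, 12, 14, 16}
4 lies in both, so they are not disjoint.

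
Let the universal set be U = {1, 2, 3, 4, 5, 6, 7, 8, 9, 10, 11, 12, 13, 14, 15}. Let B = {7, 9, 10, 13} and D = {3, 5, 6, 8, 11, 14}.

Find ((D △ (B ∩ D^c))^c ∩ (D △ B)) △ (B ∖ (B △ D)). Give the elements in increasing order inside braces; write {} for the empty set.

D^c = {1, 2, 4, 7, 9, 10, 12, 13, 15}
B ∩ D^c = {7, 9, 10, 13}
D △ (B ∩ D^c) = {3, 5, 6, 7, 8, 9, 10, 11, 13, 14}
(D △ (B ∩ D^c))^c = {1, 2, 4, 12, 15}
D △ B = {3, 5, 6, 7, 8, 9, 10, 11, 13, 14}
(D △ (B ∩ D^c))^c ∩ (D △ B) = {}
B △ D = {3, 5, 6, 7, 8, 9, 10, 11, 13, 14}
B ∖ (B △ D) = {}
((D △ (B ∩ D^c))^c ∩ (D △ B)) △ (B ∖ (B △ D)) = {}

{}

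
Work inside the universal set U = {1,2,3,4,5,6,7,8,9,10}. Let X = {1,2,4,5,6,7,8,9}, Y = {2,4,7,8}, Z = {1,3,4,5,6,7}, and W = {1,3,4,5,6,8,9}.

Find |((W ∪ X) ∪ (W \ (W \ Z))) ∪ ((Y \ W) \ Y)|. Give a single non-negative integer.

W ∪ X = {1,2,3,4,5,6,7,8,9}
W \ Z = {8,9}
W \ (W \ Z) = {1,3,4,5,6}
(W ∪ X) ∪ (W \ (W \ Z)) = {1,2,3,4,5,6,7,8,9}
Y \ W = {2,7}
(Y \ W) \ Y = {}
((W ∪ X) ∪ (W \ (W \ Z))) ∪ ((Y \ W) \ Y) = {1,2,3,4,5,6,7,8,9}
|((W ∪ X) ∪ (W \ (W \ Z))) ∪ ((Y \ W) \ Y)| = 9

9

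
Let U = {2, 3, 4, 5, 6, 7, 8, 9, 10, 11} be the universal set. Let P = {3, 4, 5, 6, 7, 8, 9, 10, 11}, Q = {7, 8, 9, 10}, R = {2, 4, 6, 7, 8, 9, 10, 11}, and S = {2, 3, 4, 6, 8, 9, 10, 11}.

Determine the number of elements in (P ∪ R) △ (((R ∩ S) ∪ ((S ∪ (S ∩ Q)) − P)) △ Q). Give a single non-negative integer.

5

P ∪ R = {2, 3, 4, 5, 6, 7, 8, 9, 10, 11}
R ∩ S = {2, 4, 6, 8, 9, 10, 11}
S ∩ Q = {8, 9, 10}
S ∪ (S ∩ Q) = {2, 3, 4, 6, 8, 9, 10, 11}
(S ∪ (S ∩ Q)) − P = {2}
(R ∩ S) ∪ ((S ∪ (S ∩ Q)) − P) = {2, 4, 6, 8, 9, 10, 11}
((R ∩ S) ∪ ((S ∪ (S ∩ Q)) − P)) △ Q = {2, 4, 6, 7, 11}
(P ∪ R) △ (((R ∩ S) ∪ ((S ∪ (S ∩ Q)) − P)) △ Q) = {3, 5, 8, 9, 10}
|(P ∪ R) △ (((R ∩ S) ∪ ((S ∪ (S ∩ Q)) − P)) △ Q)| = 5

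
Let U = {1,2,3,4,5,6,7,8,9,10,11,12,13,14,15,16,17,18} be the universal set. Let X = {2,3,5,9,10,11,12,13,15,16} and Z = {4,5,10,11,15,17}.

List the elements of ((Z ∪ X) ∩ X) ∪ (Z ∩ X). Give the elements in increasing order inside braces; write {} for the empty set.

{2,3,5,9,10,11,12,13,15,16}

Z ∪ X = {2,3,4,5,9,10,11,12,13,15,16,17}
(Z ∪ X) ∩ X = {2,3,5,9,10,11,12,13,15,16}
Z ∩ X = {5,10,11,15}
((Z ∪ X) ∩ X) ∪ (Z ∩ X) = {2,3,5,9,10,11,12,13,15,16}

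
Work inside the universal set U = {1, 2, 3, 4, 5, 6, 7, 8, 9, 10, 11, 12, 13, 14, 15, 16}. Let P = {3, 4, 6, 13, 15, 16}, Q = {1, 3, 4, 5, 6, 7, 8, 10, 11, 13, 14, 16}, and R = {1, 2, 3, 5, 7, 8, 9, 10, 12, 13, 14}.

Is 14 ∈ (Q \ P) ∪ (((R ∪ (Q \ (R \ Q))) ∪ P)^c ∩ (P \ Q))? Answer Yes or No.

14 ∈ Q and 14 ∉ P, so 14 ∈ Q \ P
14 ∈ R and 14 ∈ Q, so 14 ∉ R \ Q
14 ∈ Q and 14 ∉ (R \ Q), so 14 ∈ Q \ (R \ Q)
14 ∈ R and 14 ∈ (Q \ (R \ Q)), so 14 ∈ R ∪ (Q \ (R \ Q))
14 ∈ (R ∪ (Q \ (R \ Q))) and 14 ∉ P, so 14 ∈ (R ∪ (Q \ (R \ Q))) ∪ P
14 ∉ ((R ∪ (Q \ (R \ Q))) ∪ P)^c since 14 ∈ ((R ∪ (Q \ (R \ Q))) ∪ P)
14 ∉ P and 14 ∈ Q, so 14 ∉ P \ Q
14 ∉ ((R ∪ (Q \ (R \ Q))) ∪ P)^c and 14 ∉ (P \ Q), so 14 ∉ ((R ∪ (Q \ (R \ Q))) ∪ P)^c ∩ (P \ Q)
14 ∈ (Q \ P) and 14 ∉ (((R ∪ (Q \ (R \ Q))) ∪ P)^c ∩ (P \ Q)), so 14 ∈ (Q \ P) ∪ (((R ∪ (Q \ (R \ Q))) ∪ P)^c ∩ (P \ Q))

Yes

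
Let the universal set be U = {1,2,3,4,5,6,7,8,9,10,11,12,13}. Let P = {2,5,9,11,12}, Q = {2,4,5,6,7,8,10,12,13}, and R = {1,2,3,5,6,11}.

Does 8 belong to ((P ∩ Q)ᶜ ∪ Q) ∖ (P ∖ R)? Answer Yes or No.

8 ∉ P and 8 ∈ Q, so 8 ∉ P ∩ Q
8 ∈ (P ∩ Q)ᶜ since 8 ∉ (P ∩ Q)
8 ∈ (P ∩ Q)ᶜ and 8 ∈ Q, so 8 ∈ (P ∩ Q)ᶜ ∪ Q
8 ∉ P and 8 ∉ R, so 8 ∉ P ∖ R
8 ∈ ((P ∩ Q)ᶜ ∪ Q) and 8 ∉ (P ∖ R), so 8 ∈ ((P ∩ Q)ᶜ ∪ Q) ∖ (P ∖ R)

Yes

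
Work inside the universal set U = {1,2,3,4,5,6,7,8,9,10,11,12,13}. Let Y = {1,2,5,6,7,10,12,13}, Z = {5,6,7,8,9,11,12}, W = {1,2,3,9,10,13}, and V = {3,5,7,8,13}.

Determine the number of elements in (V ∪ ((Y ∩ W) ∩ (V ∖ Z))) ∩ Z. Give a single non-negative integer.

3

Y ∩ W = {1,2,10,13}
V ∖ Z = {3,13}
(Y ∩ W) ∩ (V ∖ Z) = {13}
V ∪ ((Y ∩ W) ∩ (V ∖ Z)) = {3,5,7,8,13}
(V ∪ ((Y ∩ W) ∩ (V ∖ Z))) ∩ Z = {5,7,8}
|(V ∪ ((Y ∩ W) ∩ (V ∖ Z))) ∩ Z| = 3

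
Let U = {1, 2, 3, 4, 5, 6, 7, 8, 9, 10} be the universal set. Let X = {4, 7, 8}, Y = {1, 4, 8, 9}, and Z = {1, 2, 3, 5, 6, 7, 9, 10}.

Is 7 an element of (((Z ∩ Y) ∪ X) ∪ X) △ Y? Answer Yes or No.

7 ∈ Z and 7 ∉ Y, so 7 ∉ Z ∩ Y
7 ∉ (Z ∩ Y) and 7 ∈ X, so 7 ∈ (Z ∩ Y) ∪ X
7 ∈ ((Z ∩ Y) ∪ X) and 7 ∈ X, so 7 ∈ ((Z ∩ Y) ∪ X) ∪ X
7 ∈ (((Z ∩ Y) ∪ X) ∪ X) and 7 ∉ Y, so 7 ∈ (((Z ∩ Y) ∪ X) ∪ X) △ Y

Yes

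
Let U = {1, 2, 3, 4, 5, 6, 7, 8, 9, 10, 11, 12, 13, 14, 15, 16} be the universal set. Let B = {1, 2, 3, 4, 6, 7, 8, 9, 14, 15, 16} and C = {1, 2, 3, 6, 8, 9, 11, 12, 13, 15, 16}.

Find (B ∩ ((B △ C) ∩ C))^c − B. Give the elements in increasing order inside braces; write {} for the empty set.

B △ C = {4, 7, 11, 12, 13, 14}
(B △ C) ∩ C = {11, 12, 13}
B ∩ ((B △ C) ∩ C) = {}
(B ∩ ((B △ C) ∩ C))^c = {1, 2, 3, 4, 5, 6, 7, 8, 9, 10, 11, 12, 13, 14, 15, 16}
(B ∩ ((B △ C) ∩ C))^c − B = {5, 10, 11, 12, 13}

{5, 10, 11, 12, 13}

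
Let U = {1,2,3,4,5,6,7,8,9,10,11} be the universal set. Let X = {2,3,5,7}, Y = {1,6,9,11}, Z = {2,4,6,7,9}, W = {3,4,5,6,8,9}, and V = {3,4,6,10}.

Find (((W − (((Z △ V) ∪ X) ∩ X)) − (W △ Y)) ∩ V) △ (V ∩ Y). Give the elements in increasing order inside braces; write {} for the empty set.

Z △ V = {2,3,7,9,10}
(Z △ V) ∪ X = {2,3,5,7,9,10}
((Z △ V) ∪ X) ∩ X = {2,3,5,7}
W − (((Z △ V) ∪ X) ∩ X) = {4,6,8,9}
W △ Y = {1,3,4,5,8,11}
(W − (((Z △ V) ∪ X) ∩ X)) − (W △ Y) = {6,9}
((W − (((Z △ V) ∪ X) ∩ X)) − (W △ Y)) ∩ V = {6}
V ∩ Y = {6}
(((W − (((Z △ V) ∪ X) ∩ X)) − (W △ Y)) ∩ V) △ (V ∩ Y) = {}

{}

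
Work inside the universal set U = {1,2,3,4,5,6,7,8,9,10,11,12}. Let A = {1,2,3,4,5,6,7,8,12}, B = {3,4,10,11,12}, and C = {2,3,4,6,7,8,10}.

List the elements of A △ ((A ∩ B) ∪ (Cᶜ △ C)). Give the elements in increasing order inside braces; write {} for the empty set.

A ∩ B = {3,4,12}
Cᶜ = {1,5,9,11,12}
Cᶜ △ C = {1,2,3,4,5,6,7,8,9,10,11,12}
(A ∩ B) ∪ (Cᶜ △ C) = {1,2,3,4,5,6,7,8,9,10,11,12}
A △ ((A ∩ B) ∪ (Cᶜ △ C)) = {9,10,11}

{9,10,11}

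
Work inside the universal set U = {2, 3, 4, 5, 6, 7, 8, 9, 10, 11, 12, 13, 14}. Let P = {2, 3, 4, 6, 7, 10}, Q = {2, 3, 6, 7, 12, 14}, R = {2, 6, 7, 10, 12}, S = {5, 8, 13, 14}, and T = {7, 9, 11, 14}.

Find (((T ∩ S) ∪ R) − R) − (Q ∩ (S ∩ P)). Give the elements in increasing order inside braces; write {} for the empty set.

T ∩ S = {14}
(T ∩ S) ∪ R = {2, 6, 7, 10, 12, 14}
((T ∩ S) ∪ R) − R = {14}
S ∩ P = {}
Q ∩ (S ∩ P) = {}
(((T ∩ S) ∪ R) − R) − (Q ∩ (S ∩ P)) = {14}

{14}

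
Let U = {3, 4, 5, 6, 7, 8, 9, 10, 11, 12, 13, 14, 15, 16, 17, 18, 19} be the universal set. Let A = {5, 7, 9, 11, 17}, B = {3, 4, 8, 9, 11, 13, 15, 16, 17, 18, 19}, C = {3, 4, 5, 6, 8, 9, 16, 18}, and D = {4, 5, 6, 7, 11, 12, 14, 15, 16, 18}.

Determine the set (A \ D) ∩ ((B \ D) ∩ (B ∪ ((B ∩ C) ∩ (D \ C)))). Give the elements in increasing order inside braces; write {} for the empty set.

{9, 17}

A \ D = {9, 17}
B \ D = {3, 8, 9, 13, 17, 19}
B ∩ C = {3, 4, 8, 9, 16, 18}
D \ C = {7, 11, 12, 14, 15}
(B ∩ C) ∩ (D \ C) = {}
B ∪ ((B ∩ C) ∩ (D \ C)) = {3, 4, 8, 9, 11, 13, 15, 16, 17, 18, 19}
(B \ D) ∩ (B ∪ ((B ∩ C) ∩ (D \ C))) = {3, 8, 9, 13, 17, 19}
(A \ D) ∩ ((B \ D) ∩ (B ∪ ((B ∩ C) ∩ (D \ C)))) = {9, 17}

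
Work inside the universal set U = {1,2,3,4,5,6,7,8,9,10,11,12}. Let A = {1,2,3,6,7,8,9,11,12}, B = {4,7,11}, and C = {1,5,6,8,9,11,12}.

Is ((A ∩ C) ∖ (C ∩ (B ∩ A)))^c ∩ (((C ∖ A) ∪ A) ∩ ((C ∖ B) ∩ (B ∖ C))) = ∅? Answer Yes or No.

A ∩ C = {1,6,8,9,11,12}
B ∩ A = {7,11}
C ∩ (B ∩ A) = {11}
(A ∩ C) ∖ (C ∩ (B ∩ A)) = {1,6,8,9,12}
((A ∩ C) ∖ (C ∩ (B ∩ A)))^c = {2,3,4,5,7,10,11}
C ∖ A = {5}
(C ∖ A) ∪ A = {1,2,3,5,6,7,8,9,11,12}
C ∖ B = {1,5,6,8,9,12}
B ∖ C = {4,7}
(C ∖ B) ∩ (B ∖ C) = {}
((C ∖ A) ∪ A) ∩ ((C ∖ B) ∩ (B ∖ C)) = {}
{2,3,4,5,7,10,11} and {} share no elements.

Yes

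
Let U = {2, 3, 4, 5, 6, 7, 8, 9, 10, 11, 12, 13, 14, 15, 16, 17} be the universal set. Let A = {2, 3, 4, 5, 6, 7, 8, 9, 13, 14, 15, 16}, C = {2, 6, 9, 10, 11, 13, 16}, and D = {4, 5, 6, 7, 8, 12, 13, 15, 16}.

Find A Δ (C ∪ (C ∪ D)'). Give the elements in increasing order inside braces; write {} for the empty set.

{4, 5, 7, 8, 10, 11, 15, 17}

C ∪ D = {2, 4, 5, 6, 7, 8, 9, 10, 11, 12, 13, 15, 16}
(C ∪ D)' = {3, 14, 17}
C ∪ (C ∪ D)' = {2, 3, 6, 9, 10, 11, 13, 14, 16, 17}
A Δ (C ∪ (C ∪ D)') = {4, 5, 7, 8, 10, 11, 15, 17}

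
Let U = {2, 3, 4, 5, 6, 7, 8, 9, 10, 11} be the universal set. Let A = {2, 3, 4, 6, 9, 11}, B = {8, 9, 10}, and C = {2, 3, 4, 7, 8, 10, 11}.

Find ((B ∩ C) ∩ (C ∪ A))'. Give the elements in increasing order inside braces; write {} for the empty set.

{2, 3, 4, 5, 6, 7, 9, 11}

B ∩ C = {8, 10}
C ∪ A = {2, 3, 4, 6, 7, 8, 9, 10, 11}
(B ∩ C) ∩ (C ∪ A) = {8, 10}
((B ∩ C) ∩ (C ∪ A))' = {2, 3, 4, 5, 6, 7, 9, 11}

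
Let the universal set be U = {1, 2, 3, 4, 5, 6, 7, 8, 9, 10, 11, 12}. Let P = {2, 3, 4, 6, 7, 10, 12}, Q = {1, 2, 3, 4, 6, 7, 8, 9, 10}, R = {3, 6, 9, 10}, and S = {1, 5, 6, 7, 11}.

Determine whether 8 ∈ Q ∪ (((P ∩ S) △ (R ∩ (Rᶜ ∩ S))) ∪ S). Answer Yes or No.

Yes

8 ∉ P and 8 ∉ S, so 8 ∉ P ∩ S
8 ∉ R, so 8 ∈ Rᶜ
8 ∈ Rᶜ and 8 ∉ S, so 8 ∉ Rᶜ ∩ S
8 ∉ R and 8 ∉ (Rᶜ ∩ S), so 8 ∉ R ∩ (Rᶜ ∩ S)
8 ∉ (P ∩ S) and 8 ∉ (R ∩ (Rᶜ ∩ S)), so 8 ∉ (P ∩ S) △ (R ∩ (Rᶜ ∩ S))
8 ∉ ((P ∩ S) △ (R ∩ (Rᶜ ∩ S))) and 8 ∉ S, so 8 ∉ ((P ∩ S) △ (R ∩ (Rᶜ ∩ S))) ∪ S
8 ∈ Q and 8 ∉ (((P ∩ S) △ (R ∩ (Rᶜ ∩ S))) ∪ S), so 8 ∈ Q ∪ (((P ∩ S) △ (R ∩ (Rᶜ ∩ S))) ∪ S)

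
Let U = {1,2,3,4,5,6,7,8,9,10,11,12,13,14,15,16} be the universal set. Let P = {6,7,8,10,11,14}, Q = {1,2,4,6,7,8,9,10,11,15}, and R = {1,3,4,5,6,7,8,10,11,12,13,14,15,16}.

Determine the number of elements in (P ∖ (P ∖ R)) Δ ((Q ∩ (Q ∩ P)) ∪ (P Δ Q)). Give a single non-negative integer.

5

P ∖ R = {}
P ∖ (P ∖ R) = {6,7,8,10,11,14}
Q ∩ P = {6,7,8,10,11}
Q ∩ (Q ∩ P) = {6,7,8,10,11}
P Δ Q = {1,2,4,9,14,15}
(Q ∩ (Q ∩ P)) ∪ (P Δ Q) = {1,2,4,6,7,8,9,10,11,14,15}
(P ∖ (P ∖ R)) Δ ((Q ∩ (Q ∩ P)) ∪ (P Δ Q)) = {1,2,4,9,15}
|(P ∖ (P ∖ R)) Δ ((Q ∩ (Q ∩ P)) ∪ (P Δ Q))| = 5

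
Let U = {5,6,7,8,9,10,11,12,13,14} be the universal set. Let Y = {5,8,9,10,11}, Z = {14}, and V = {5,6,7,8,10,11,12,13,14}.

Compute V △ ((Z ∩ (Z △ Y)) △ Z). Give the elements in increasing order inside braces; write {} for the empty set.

{5,6,7,8,10,11,12,13,14}

Z △ Y = {5,8,9,10,11,14}
Z ∩ (Z △ Y) = {14}
(Z ∩ (Z △ Y)) △ Z = {}
V △ ((Z ∩ (Z △ Y)) △ Z) = {5,6,7,8,10,11,12,13,14}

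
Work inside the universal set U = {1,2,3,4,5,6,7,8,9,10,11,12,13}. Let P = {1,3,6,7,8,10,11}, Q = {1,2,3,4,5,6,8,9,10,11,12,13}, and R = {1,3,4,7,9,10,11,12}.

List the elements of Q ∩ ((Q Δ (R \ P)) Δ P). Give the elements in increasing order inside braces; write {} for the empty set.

R \ P = {4,9,12}
Q Δ (R \ P) = {1,2,3,5,6,8,10,11,13}
(Q Δ (R \ P)) Δ P = {2,5,7,13}
Q ∩ ((Q Δ (R \ P)) Δ P) = {2,5,13}

{2,5,13}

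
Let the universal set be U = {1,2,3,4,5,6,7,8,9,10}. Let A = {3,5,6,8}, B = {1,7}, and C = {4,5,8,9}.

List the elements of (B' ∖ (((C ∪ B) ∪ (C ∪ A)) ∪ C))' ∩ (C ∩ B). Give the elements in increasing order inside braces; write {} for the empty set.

{}

B' = {2,3,4,5,6,8,9,10}
C ∪ B = {1,4,5,7,8,9}
C ∪ A = {3,4,5,6,8,9}
(C ∪ B) ∪ (C ∪ A) = {1,3,4,5,6,7,8,9}
((C ∪ B) ∪ (C ∪ A)) ∪ C = {1,3,4,5,6,7,8,9}
B' ∖ (((C ∪ B) ∪ (C ∪ A)) ∪ C) = {2,10}
(B' ∖ (((C ∪ B) ∪ (C ∪ A)) ∪ C))' = {1,3,4,5,6,7,8,9}
C ∩ B = {}
(B' ∖ (((C ∪ B) ∪ (C ∪ A)) ∪ C))' ∩ (C ∩ B) = {}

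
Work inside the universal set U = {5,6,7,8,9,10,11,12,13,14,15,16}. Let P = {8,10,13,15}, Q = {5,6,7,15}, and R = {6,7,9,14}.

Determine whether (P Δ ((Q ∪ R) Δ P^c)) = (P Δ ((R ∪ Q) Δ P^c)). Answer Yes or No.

Yes

Q ∪ R = {5,6,7,9,14,15}
P^c = {5,6,7,9,11,12,14,16}
(Q ∪ R) Δ P^c = {11,12,15,16}
P Δ ((Q ∪ R) Δ P^c) = {8,10,11,12,13,16}
R ∪ Q = {5,6,7,9,14,15}
(R ∪ Q) Δ P^c = {11,12,15,16}
P Δ ((R ∪ Q) Δ P^c) = {8,10,11,12,13,16}
Both equal {8,10,11,12,13,16}, so P Δ ((Q ∪ R) Δ P^c) = P Δ ((R ∪ Q) Δ P^c).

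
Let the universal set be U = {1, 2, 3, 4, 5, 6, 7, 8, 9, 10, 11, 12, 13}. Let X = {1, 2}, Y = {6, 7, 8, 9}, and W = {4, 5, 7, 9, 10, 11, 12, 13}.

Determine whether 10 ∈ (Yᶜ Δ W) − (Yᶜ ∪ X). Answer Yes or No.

No

10 ∉ Y, so 10 ∈ Yᶜ
10 ∈ Yᶜ and 10 ∈ W, so 10 ∉ Yᶜ Δ W
10 ∉ Y, so 10 ∈ Yᶜ
10 ∈ Yᶜ and 10 ∉ X, so 10 ∈ Yᶜ ∪ X
10 ∉ (Yᶜ Δ W) and 10 ∈ (Yᶜ ∪ X), so 10 ∉ (Yᶜ Δ W) − (Yᶜ ∪ X)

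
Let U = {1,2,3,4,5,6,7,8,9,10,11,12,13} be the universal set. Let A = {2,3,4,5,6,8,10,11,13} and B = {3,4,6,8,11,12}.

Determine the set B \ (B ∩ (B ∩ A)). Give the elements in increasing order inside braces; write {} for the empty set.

B ∩ A = {3,4,6,8,11}
B ∩ (B ∩ A) = {3,4,6,8,11}
B \ (B ∩ (B ∩ A)) = {12}

{12}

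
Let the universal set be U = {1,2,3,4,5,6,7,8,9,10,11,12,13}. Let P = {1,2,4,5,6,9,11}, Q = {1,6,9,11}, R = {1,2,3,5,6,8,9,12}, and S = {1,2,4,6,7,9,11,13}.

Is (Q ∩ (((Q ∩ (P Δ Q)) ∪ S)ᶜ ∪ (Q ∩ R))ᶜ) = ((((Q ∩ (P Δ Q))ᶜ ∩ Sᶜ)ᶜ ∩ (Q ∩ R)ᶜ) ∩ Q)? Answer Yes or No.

Yes

P Δ Q = {2,4,5}
Q ∩ (P Δ Q) = {}
(Q ∩ (P Δ Q)) ∪ S = {1,2,4,6,7,9,11,13}
((Q ∩ (P Δ Q)) ∪ S)ᶜ = {3,5,8,10,12}
Q ∩ R = {1,6,9}
((Q ∩ (P Δ Q)) ∪ S)ᶜ ∪ (Q ∩ R) = {1,3,5,6,8,9,10,12}
(((Q ∩ (P Δ Q)) ∪ S)ᶜ ∪ (Q ∩ R))ᶜ = {2,4,7,11,13}
Q ∩ (((Q ∩ (P Δ Q)) ∪ S)ᶜ ∪ (Q ∩ R))ᶜ = {11}
(Q ∩ (P Δ Q))ᶜ = {1,2,3,4,5,6,7,8,9,10,11,12,13}
Sᶜ = {3,5,8,10,12}
(Q ∩ (P Δ Q))ᶜ ∩ Sᶜ = {3,5,8,10,12}
((Q ∩ (P Δ Q))ᶜ ∩ Sᶜ)ᶜ = {1,2,4,6,7,9,11,13}
(Q ∩ R)ᶜ = {2,3,4,5,7,8,10,11,12,13}
((Q ∩ (P Δ Q))ᶜ ∩ Sᶜ)ᶜ ∩ (Q ∩ R)ᶜ = {2,4,7,11,13}
(((Q ∩ (P Δ Q))ᶜ ∩ Sᶜ)ᶜ ∩ (Q ∩ R)ᶜ) ∩ Q = {11}
Both equal {11}, so Q ∩ (((Q ∩ (P Δ Q)) ∪ S)ᶜ ∪ (Q ∩ R))ᶜ = (((Q ∩ (P Δ Q))ᶜ ∩ Sᶜ)ᶜ ∩ (Q ∩ R)ᶜ) ∩ Q.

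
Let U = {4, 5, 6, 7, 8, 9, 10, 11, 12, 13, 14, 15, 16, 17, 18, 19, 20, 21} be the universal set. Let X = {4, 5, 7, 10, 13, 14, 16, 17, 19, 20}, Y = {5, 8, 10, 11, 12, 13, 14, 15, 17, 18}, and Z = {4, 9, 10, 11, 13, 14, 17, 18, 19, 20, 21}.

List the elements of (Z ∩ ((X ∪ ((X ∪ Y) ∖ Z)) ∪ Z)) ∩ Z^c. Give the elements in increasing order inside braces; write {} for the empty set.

X ∪ Y = {4, 5, 7, 8, 10, 11, 12, 13, 14, 15, 16, 17, 18, 19, 20}
(X ∪ Y) ∖ Z = {5, 7, 8, 12, 15, 16}
X ∪ ((X ∪ Y) ∖ Z) = {4, 5, 7, 8, 10, 12, 13, 14, 15, 16, 17, 19, 20}
(X ∪ ((X ∪ Y) ∖ Z)) ∪ Z = {4, 5, 7, 8, 9, 10, 11, 12, 13, 14, 15, 16, 17, 18, 19, 20, 21}
Z ∩ ((X ∪ ((X ∪ Y) ∖ Z)) ∪ Z) = {4, 9, 10, 11, 13, 14, 17, 18, 19, 20, 21}
Z^c = {5, 6, 7, 8, 12, 15, 16}
(Z ∩ ((X ∪ ((X ∪ Y) ∖ Z)) ∪ Z)) ∩ Z^c = {}

{}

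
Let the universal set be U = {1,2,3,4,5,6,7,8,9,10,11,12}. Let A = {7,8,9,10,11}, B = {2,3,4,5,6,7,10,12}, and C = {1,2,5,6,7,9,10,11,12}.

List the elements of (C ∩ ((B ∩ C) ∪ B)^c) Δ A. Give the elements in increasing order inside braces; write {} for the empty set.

{1,7,8,10}

B ∩ C = {2,5,6,7,10,12}
(B ∩ C) ∪ B = {2,3,4,5,6,7,10,12}
((B ∩ C) ∪ B)^c = {1,8,9,11}
C ∩ ((B ∩ C) ∪ B)^c = {1,9,11}
(C ∩ ((B ∩ C) ∪ B)^c) Δ A = {1,7,8,10}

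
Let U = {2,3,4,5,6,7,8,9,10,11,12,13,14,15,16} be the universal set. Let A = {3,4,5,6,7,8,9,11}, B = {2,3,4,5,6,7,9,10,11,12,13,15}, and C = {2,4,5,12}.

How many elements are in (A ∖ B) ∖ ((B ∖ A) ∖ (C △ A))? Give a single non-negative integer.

A ∖ B = {8}
B ∖ A = {2,10,12,13,15}
C △ A = {2,3,6,7,8,9,11,12}
(B ∖ A) ∖ (C △ A) = {10,13,15}
(A ∖ B) ∖ ((B ∖ A) ∖ (C △ A)) = {8}
|(A ∖ B) ∖ ((B ∖ A) ∖ (C △ A))| = 1

1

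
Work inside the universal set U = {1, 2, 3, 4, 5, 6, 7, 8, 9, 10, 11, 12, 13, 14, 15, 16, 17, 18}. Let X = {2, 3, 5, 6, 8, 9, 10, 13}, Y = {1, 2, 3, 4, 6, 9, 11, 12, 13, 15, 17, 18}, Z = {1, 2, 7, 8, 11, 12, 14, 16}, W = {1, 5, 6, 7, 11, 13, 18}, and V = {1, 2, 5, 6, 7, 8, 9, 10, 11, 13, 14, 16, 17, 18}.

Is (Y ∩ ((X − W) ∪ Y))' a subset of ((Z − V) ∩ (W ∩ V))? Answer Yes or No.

X − W = {2, 3, 8, 9, 10}
(X − W) ∪ Y = {1, 2, 3, 4, 6, 8, 9, 10, 11, 12, 13, 15, 17, 18}
Y ∩ ((X − W) ∪ Y) = {1, 2, 3, 4, 6, 9, 11, 12, 13, 15, 17, 18}
(Y ∩ ((X − W) ∪ Y))' = {5, 7, 8, 10, 14, 16}
Z − V = {12}
W ∩ V = {1, 5, 6, 7, 11, 13, 18}
(Z − V) ∩ (W ∩ V) = {}
5 ∈ (Y ∩ ((X − W) ∪ Y))' but 5 ∉ (Z − V) ∩ (W ∩ V), so the inclusion fails.

No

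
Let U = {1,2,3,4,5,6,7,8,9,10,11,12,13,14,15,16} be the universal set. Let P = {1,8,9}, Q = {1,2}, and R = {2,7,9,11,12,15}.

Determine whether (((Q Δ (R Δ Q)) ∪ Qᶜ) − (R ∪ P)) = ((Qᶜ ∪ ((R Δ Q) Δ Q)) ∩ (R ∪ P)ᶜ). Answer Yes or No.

R Δ Q = {1,7,9,11,12,15}
Q Δ (R Δ Q) = {2,7,9,11,12,15}
Qᶜ = {3,4,5,6,7,8,9,10,11,12,13,14,15,16}
(Q Δ (R Δ Q)) ∪ Qᶜ = {2,3,4,5,6,7,8,9,10,11,12,13,14,15,16}
R ∪ P = {1,2,7,8,9,11,12,15}
((Q Δ (R Δ Q)) ∪ Qᶜ) − (R ∪ P) = {3,4,5,6,10,13,14,16}
(R Δ Q) Δ Q = {2,7,9,11,12,15}
Qᶜ ∪ ((R Δ Q) Δ Q) = {2,3,4,5,6,7,8,9,10,11,12,13,14,15,16}
(R ∪ P)ᶜ = {3,4,5,6,10,13,14,16}
(Qᶜ ∪ ((R Δ Q) Δ Q)) ∩ (R ∪ P)ᶜ = {3,4,5,6,10,13,14,16}
Both equal {3,4,5,6,10,13,14,16}, so ((Q Δ (R Δ Q)) ∪ Qᶜ) − (R ∪ P) = (Qᶜ ∪ ((R Δ Q) Δ Q)) ∩ (R ∪ P)ᶜ.

Yes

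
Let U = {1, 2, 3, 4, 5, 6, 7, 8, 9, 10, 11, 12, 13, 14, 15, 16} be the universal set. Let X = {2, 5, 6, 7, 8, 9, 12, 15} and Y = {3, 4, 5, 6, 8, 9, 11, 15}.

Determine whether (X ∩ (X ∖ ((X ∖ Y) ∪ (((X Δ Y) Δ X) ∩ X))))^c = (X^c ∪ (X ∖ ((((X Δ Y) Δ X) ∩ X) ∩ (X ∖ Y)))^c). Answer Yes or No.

No

X ∖ Y = {2, 7, 12}
X Δ Y = {2, 3, 4, 7, 11, 12}
(X Δ Y) Δ X = {3, 4, 5, 6, 8, 9, 11, 15}
((X Δ Y) Δ X) ∩ X = {5, 6, 8, 9, 15}
(X ∖ Y) ∪ (((X Δ Y) Δ X) ∩ X) = {2, 5, 6, 7, 8, 9, 12, 15}
X ∖ ((X ∖ Y) ∪ (((X Δ Y) Δ X) ∩ X)) = {}
X ∩ (X ∖ ((X ∖ Y) ∪ (((X Δ Y) Δ X) ∩ X))) = {}
(X ∩ (X ∖ ((X ∖ Y) ∪ (((X Δ Y) Δ X) ∩ X))))^c = {1, 2, 3, 4, 5, 6, 7, 8, 9, 10, 11, 12, 13, 14, 15, 16}
X^c = {1, 3, 4, 10, 11, 13, 14, 16}
(((X Δ Y) Δ X) ∩ X) ∩ (X ∖ Y) = {}
X ∖ ((((X Δ Y) Δ X) ∩ X) ∩ (X ∖ Y)) = {2, 5, 6, 7, 8, 9, 12, 15}
(X ∖ ((((X Δ Y) Δ X) ∩ X) ∩ (X ∖ Y)))^c = {1, 3, 4, 10, 11, 13, 14, 16}
X^c ∪ (X ∖ ((((X Δ Y) Δ X) ∩ X) ∩ (X ∖ Y)))^c = {1, 3, 4, 10, 11, 13, 14, 16}
2 ∈ (X ∩ (X ∖ ((X ∖ Y) ∪ (((X Δ Y) Δ X) ∩ X))))^c but 2 ∉ X^c ∪ (X ∖ ((((X Δ Y) Δ X) ∩ X) ∩ (X ∖ Y)))^c, so they differ.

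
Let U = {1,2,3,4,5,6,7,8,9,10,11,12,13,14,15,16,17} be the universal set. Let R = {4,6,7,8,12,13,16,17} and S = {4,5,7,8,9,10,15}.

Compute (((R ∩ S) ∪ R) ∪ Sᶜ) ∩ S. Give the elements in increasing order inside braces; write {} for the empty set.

R ∩ S = {4,7,8}
(R ∩ S) ∪ R = {4,6,7,8,12,13,16,17}
Sᶜ = {1,2,3,6,11,12,13,14,16,17}
((R ∩ S) ∪ R) ∪ Sᶜ = {1,2,3,4,6,7,8,11,12,13,14,16,17}
(((R ∩ S) ∪ R) ∪ Sᶜ) ∩ S = {4,7,8}

{4,7,8}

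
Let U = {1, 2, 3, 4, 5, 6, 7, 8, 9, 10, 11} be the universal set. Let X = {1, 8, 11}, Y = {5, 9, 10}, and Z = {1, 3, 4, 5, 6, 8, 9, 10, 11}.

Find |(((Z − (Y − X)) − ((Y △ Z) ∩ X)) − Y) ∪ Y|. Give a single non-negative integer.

6

Y − X = {5, 9, 10}
Z − (Y − X) = {1, 3, 4, 6, 8, 11}
Y △ Z = {1, 3, 4, 6, 8, 11}
(Y △ Z) ∩ X = {1, 8, 11}
(Z − (Y − X)) − ((Y △ Z) ∩ X) = {3, 4, 6}
((Z − (Y − X)) − ((Y △ Z) ∩ X)) − Y = {3, 4, 6}
(((Z − (Y − X)) − ((Y △ Z) ∩ X)) − Y) ∪ Y = {3, 4, 5, 6, 9, 10}
|(((Z − (Y − X)) − ((Y △ Z) ∩ X)) − Y) ∪ Y| = 6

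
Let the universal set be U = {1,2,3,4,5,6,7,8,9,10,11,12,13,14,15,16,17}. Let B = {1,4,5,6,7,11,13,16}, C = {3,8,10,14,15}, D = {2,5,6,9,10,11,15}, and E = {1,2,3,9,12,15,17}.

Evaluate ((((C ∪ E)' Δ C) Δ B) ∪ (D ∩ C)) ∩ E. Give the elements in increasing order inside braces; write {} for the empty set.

C ∪ E = {1,2,3,8,9,10,12,14,15,17}
(C ∪ E)' = {4,5,6,7,11,13,16}
(C ∪ E)' Δ C = {3,4,5,6,7,8,10,11,13,14,15,16}
((C ∪ E)' Δ C) Δ B = {1,3,8,10,14,15}
D ∩ C = {10,15}
(((C ∪ E)' Δ C) Δ B) ∪ (D ∩ C) = {1,3,8,10,14,15}
((((C ∪ E)' Δ C) Δ B) ∪ (D ∩ C)) ∩ E = {1,3,15}

{1,3,15}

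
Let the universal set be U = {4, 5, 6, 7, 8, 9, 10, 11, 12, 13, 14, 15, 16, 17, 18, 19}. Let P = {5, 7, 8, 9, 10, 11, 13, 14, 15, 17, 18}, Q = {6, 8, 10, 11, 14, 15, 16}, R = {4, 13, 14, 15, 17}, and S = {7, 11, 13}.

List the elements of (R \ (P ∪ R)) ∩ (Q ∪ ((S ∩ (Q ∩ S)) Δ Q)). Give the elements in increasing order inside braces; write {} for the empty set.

{}

P ∪ R = {4, 5, 7, 8, 9, 10, 11, 13, 14, 15, 17, 18}
R \ (P ∪ R) = {}
Q ∩ S = {11}
S ∩ (Q ∩ S) = {11}
(S ∩ (Q ∩ S)) Δ Q = {6, 8, 10, 14, 15, 16}
Q ∪ ((S ∩ (Q ∩ S)) Δ Q) = {6, 8, 10, 11, 14, 15, 16}
(R \ (P ∪ R)) ∩ (Q ∪ ((S ∩ (Q ∩ S)) Δ Q)) = {}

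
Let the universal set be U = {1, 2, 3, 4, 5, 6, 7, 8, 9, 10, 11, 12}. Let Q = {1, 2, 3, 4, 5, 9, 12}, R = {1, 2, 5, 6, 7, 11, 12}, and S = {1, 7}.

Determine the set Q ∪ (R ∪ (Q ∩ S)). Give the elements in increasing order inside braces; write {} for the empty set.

Q ∩ S = {1}
R ∪ (Q ∩ S) = {1, 2, 5, 6, 7, 11, 12}
Q ∪ (R ∪ (Q ∩ S)) = {1, 2, 3, 4, 5, 6, 7, 9, 11, 12}

{1, 2, 3, 4, 5, 6, 7, 9, 11, 12}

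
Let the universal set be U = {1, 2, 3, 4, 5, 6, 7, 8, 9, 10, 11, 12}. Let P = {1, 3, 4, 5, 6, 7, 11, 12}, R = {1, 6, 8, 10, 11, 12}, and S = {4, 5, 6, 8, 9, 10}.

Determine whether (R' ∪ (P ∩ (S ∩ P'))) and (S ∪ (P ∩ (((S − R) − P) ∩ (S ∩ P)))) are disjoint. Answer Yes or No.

No

R' = {2, 3, 4, 5, 7, 9}
P' = {2, 8, 9, 10}
S ∩ P' = {8, 9, 10}
P ∩ (S ∩ P') = {}
R' ∪ (P ∩ (S ∩ P')) = {2, 3, 4, 5, 7, 9}
S − R = {4, 5, 9}
(S − R) − P = {9}
S ∩ P = {4, 5, 6}
((S − R) − P) ∩ (S ∩ P) = {}
P ∩ (((S − R) − P) ∩ (S ∩ P)) = {}
S ∪ (P ∩ (((S − R) − P) ∩ (S ∩ P))) = {4, 5, 6, 8, 9, 10}
4 lies in both, so they are not disjoint.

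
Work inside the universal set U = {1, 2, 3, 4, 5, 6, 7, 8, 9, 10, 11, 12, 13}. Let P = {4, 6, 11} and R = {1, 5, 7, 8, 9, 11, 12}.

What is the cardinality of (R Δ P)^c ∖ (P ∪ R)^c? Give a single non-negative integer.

R Δ P = {1, 4, 5, 6, 7, 8, 9, 12}
(R Δ P)^c = {2, 3, 10, 11, 13}
P ∪ R = {1, 4, 5, 6, 7, 8, 9, 11, 12}
(P ∪ R)^c = {2, 3, 10, 13}
(R Δ P)^c ∖ (P ∪ R)^c = {11}
|(R Δ P)^c ∖ (P ∪ R)^c| = 1

1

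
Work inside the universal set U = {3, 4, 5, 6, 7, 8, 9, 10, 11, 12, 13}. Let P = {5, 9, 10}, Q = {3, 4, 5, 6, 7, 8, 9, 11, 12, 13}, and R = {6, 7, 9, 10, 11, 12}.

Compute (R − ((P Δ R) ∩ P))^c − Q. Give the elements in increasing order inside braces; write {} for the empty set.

P Δ R = {5, 6, 7, 11, 12}
(P Δ R) ∩ P = {5}
R − ((P Δ R) ∩ P) = {6, 7, 9, 10, 11, 12}
(R − ((P Δ R) ∩ P))^c = {3, 4, 5, 8, 13}
(R − ((P Δ R) ∩ P))^c − Q = {}

{}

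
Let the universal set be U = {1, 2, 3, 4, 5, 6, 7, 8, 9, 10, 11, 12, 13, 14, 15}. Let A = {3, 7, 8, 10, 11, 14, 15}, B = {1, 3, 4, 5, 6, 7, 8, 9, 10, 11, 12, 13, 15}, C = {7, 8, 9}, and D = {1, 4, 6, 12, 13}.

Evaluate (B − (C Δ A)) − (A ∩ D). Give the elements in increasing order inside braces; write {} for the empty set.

C Δ A = {3, 9, 10, 11, 14, 15}
B − (C Δ A) = {1, 4, 5, 6, 7, 8, 12, 13}
A ∩ D = {}
(B − (C Δ A)) − (A ∩ D) = {1, 4, 5, 6, 7, 8, 12, 13}

{1, 4, 5, 6, 7, 8, 12, 13}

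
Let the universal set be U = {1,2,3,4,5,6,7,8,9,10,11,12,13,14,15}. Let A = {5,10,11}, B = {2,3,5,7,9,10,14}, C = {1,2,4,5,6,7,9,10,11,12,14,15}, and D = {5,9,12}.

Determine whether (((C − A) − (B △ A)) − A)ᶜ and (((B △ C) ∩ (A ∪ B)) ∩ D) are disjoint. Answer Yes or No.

Yes

C − A = {1,2,4,6,7,9,12,14,15}
B △ A = {2,3,7,9,11,14}
(C − A) − (B △ A) = {1,4,6,12,15}
((C − A) − (B △ A)) − A = {1,4,6,12,15}
(((C − A) − (B △ A)) − A)ᶜ = {2,3,5,7,8,9,10,11,13,14}
B △ C = {1,3,4,6,11,12,15}
A ∪ B = {2,3,5,7,9,10,11,14}
(B △ C) ∩ (A ∪ B) = {3,11}
((B △ C) ∩ (A ∪ B)) ∩ D = {}
{2,3,5,7,8,9,10,11,13,14} and {} share no elements.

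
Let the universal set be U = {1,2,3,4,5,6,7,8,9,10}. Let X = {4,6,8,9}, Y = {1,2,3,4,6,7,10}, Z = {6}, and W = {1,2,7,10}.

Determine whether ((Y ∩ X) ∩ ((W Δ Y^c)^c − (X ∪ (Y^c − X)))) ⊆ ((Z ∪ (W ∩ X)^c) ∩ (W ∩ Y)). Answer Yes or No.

Yes

Y ∩ X = {4,6}
Y^c = {5,8,9}
W Δ Y^c = {1,2,5,7,8,9,10}
(W Δ Y^c)^c = {3,4,6}
Y^c − X = {5}
X ∪ (Y^c − X) = {4,5,6,8,9}
(W Δ Y^c)^c − (X ∪ (Y^c − X)) = {3}
(Y ∩ X) ∩ ((W Δ Y^c)^c − (X ∪ (Y^c − X))) = {}
W ∩ X = {}
(W ∩ X)^c = {1,2,3,4,5,6,7,8,9,10}
Z ∪ (W ∩ X)^c = {1,2,3,4,5,6,7,8,9,10}
W ∩ Y = {1,2,7,10}
(Z ∪ (W ∩ X)^c) ∩ (W ∩ Y) = {1,2,7,10}
Every element of {} is in {1,2,7,10}, so (Y ∩ X) ∩ ((W Δ Y^c)^c − (X ∪ (Y^c − X))) ⊆ (Z ∪ (W ∩ X)^c) ∩ (W ∩ Y).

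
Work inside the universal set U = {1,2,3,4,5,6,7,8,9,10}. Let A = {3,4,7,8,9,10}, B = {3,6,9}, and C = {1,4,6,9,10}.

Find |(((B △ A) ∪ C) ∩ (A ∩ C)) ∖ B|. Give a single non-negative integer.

2

B △ A = {4,6,7,8,10}
(B △ A) ∪ C = {1,4,6,7,8,9,10}
A ∩ C = {4,9,10}
((B △ A) ∪ C) ∩ (A ∩ C) = {4,9,10}
(((B △ A) ∪ C) ∩ (A ∩ C)) ∖ B = {4,10}
|(((B △ A) ∪ C) ∩ (A ∩ C)) ∖ B| = 2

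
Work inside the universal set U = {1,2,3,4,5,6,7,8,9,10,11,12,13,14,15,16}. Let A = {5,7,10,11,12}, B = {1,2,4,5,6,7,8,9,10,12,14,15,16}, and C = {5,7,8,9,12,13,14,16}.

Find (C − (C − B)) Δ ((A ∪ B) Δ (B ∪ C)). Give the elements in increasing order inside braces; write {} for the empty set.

{5,7,8,9,11,12,13,14,16}

C − B = {13}
C − (C − B) = {5,7,8,9,12,14,16}
A ∪ B = {1,2,4,5,6,7,8,9,10,11,12,14,15,16}
B ∪ C = {1,2,4,5,6,7,8,9,10,12,13,14,15,16}
(A ∪ B) Δ (B ∪ C) = {11,13}
(C − (C − B)) Δ ((A ∪ B) Δ (B ∪ C)) = {5,7,8,9,11,12,13,14,16}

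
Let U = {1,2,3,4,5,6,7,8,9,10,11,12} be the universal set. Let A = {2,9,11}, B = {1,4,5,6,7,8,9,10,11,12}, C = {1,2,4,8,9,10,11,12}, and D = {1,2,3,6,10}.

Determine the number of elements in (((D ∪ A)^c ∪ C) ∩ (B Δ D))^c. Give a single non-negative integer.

D ∪ A = {1,2,3,6,9,10,11}
(D ∪ A)^c = {4,5,7,8,12}
(D ∪ A)^c ∪ C = {1,2,4,5,7,8,9,10,11,12}
B Δ D = {2,3,4,5,7,8,9,11,12}
((D ∪ A)^c ∪ C) ∩ (B Δ D) = {2,4,5,7,8,9,11,12}
(((D ∪ A)^c ∪ C) ∩ (B Δ D))^c = {1,3,6,10}
|(((D ∪ A)^c ∪ C) ∩ (B Δ D))^c| = 4

4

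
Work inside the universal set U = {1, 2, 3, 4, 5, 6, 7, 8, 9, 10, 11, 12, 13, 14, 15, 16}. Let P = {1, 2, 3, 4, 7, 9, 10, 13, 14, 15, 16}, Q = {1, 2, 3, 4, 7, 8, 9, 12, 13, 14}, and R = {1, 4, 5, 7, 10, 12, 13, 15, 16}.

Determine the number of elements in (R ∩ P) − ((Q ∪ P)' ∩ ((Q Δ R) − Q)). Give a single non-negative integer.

7

R ∩ P = {1, 4, 7, 10, 13, 15, 16}
Q ∪ P = {1, 2, 3, 4, 7, 8, 9, 10, 12, 13, 14, 15, 16}
(Q ∪ P)' = {5, 6, 11}
Q Δ R = {2, 3, 5, 8, 9, 10, 14, 15, 16}
(Q Δ R) − Q = {5, 10, 15, 16}
(Q ∪ P)' ∩ ((Q Δ R) − Q) = {5}
(R ∩ P) − ((Q ∪ P)' ∩ ((Q Δ R) − Q)) = {1, 4, 7, 10, 13, 15, 16}
|(R ∩ P) − ((Q ∪ P)' ∩ ((Q Δ R) − Q))| = 7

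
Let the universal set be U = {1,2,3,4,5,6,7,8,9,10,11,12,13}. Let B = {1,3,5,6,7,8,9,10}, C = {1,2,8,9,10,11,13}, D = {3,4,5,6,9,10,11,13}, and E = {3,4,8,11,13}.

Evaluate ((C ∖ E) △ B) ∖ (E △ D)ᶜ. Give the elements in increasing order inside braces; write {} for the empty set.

C ∖ E = {1,2,9,10}
(C ∖ E) △ B = {2,3,5,6,7,8}
E △ D = {5,6,8,9,10}
(E △ D)ᶜ = {1,2,3,4,7,11,12,13}
((C ∖ E) △ B) ∖ (E △ D)ᶜ = {5,6,8}

{5,6,8}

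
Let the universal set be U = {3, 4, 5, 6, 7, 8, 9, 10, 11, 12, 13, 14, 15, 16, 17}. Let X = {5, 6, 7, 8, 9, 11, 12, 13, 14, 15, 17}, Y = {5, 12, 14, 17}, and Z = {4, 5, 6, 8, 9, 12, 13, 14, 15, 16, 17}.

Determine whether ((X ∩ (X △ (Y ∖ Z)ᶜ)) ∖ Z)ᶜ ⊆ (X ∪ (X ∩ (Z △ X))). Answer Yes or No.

Y ∖ Z = {}
(Y ∖ Z)ᶜ = {3, 4, 5, 6, 7, 8, 9, 10, 11, 12, 13, 14, 15, 16, 17}
X △ (Y ∖ Z)ᶜ = {3, 4, 10, 16}
X ∩ (X △ (Y ∖ Z)ᶜ) = {}
(X ∩ (X △ (Y ∖ Z)ᶜ)) ∖ Z = {}
((X ∩ (X △ (Y ∖ Z)ᶜ)) ∖ Z)ᶜ = {3, 4, 5, 6, 7, 8, 9, 10, 11, 12, 13, 14, 15, 16, 17}
Z △ X = {4, 7, 11, 16}
X ∩ (Z △ X) = {7, 11}
X ∪ (X ∩ (Z △ X)) = {5, 6, 7, 8, 9, 11, 12, 13, 14, 15, 17}
3 ∈ ((X ∩ (X △ (Y ∖ Z)ᶜ)) ∖ Z)ᶜ but 3 ∉ X ∪ (X ∩ (Z △ X)), so the inclusion fails.

No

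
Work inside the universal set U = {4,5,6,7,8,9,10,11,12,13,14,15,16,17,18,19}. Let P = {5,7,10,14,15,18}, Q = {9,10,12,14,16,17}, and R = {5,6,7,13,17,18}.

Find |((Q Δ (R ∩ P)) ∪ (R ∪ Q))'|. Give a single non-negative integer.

R ∩ P = {5,7,18}
Q Δ (R ∩ P) = {5,7,9,10,12,14,16,17,18}
R ∪ Q = {5,6,7,9,10,12,13,14,16,17,18}
(Q Δ (R ∩ P)) ∪ (R ∪ Q) = {5,6,7,9,10,12,13,14,16,17,18}
((Q Δ (R ∩ P)) ∪ (R ∪ Q))' = {4,8,11,15,19}
|((Q Δ (R ∩ P)) ∪ (R ∪ Q))'| = 5

5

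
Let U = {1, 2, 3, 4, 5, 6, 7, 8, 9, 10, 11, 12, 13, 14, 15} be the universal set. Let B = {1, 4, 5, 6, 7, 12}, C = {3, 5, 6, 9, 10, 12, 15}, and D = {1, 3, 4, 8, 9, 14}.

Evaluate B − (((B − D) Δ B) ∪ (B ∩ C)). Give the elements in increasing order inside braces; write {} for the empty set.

B − D = {5, 6, 7, 12}
(B − D) Δ B = {1, 4}
B ∩ C = {5, 6, 12}
((B − D) Δ B) ∪ (B ∩ C) = {1, 4, 5, 6, 12}
B − (((B − D) Δ B) ∪ (B ∩ C)) = {7}

{7}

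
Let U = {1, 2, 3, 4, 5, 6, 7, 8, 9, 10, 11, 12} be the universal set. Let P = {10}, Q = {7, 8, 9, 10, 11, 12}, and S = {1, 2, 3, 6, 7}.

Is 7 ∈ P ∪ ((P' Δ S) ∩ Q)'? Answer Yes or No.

Yes

7 ∉ P, so 7 ∈ P'
7 ∈ P' and 7 ∈ S, so 7 ∉ P' Δ S
7 ∉ (P' Δ S) and 7 ∈ Q, so 7 ∉ (P' Δ S) ∩ Q
7 ∈ ((P' Δ S) ∩ Q)' since 7 ∉ ((P' Δ S) ∩ Q)
7 ∉ P and 7 ∈ ((P' Δ S) ∩ Q)', so 7 ∈ P ∪ ((P' Δ S) ∩ Q)'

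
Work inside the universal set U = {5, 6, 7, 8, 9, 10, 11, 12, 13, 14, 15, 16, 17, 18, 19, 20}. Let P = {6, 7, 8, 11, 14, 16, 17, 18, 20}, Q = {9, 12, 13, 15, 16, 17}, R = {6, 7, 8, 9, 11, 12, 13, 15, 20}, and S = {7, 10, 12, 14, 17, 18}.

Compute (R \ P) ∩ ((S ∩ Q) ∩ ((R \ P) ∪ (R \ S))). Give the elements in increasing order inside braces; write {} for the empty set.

{12}

R \ P = {9, 12, 13, 15}
S ∩ Q = {12, 17}
R \ S = {6, 8, 9, 11, 13, 15, 20}
(R \ P) ∪ (R \ S) = {6, 8, 9, 11, 12, 13, 15, 20}
(S ∩ Q) ∩ ((R \ P) ∪ (R \ S)) = {12}
(R \ P) ∩ ((S ∩ Q) ∩ ((R \ P) ∪ (R \ S))) = {12}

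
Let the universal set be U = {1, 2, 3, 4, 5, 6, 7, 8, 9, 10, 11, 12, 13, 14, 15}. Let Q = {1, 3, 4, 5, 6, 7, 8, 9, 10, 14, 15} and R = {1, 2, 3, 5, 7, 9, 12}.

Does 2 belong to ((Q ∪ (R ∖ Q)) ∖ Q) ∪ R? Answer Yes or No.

Yes

2 ∈ R and 2 ∉ Q, so 2 ∈ R ∖ Q
2 ∉ Q and 2 ∈ (R ∖ Q), so 2 ∈ Q ∪ (R ∖ Q)
2 ∈ (Q ∪ (R ∖ Q)) and 2 ∉ Q, so 2 ∈ (Q ∪ (R ∖ Q)) ∖ Q
2 ∈ ((Q ∪ (R ∖ Q)) ∖ Q) and 2 ∈ R, so 2 ∈ ((Q ∪ (R ∖ Q)) ∖ Q) ∪ R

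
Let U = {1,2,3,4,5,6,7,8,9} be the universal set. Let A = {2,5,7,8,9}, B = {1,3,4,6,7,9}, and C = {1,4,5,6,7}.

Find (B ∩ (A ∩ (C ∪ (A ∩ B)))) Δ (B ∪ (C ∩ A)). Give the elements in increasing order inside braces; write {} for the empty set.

{1,3,4,5,6}

A ∩ B = {7,9}
C ∪ (A ∩ B) = {1,4,5,6,7,9}
A ∩ (C ∪ (A ∩ B)) = {5,7,9}
B ∩ (A ∩ (C ∪ (A ∩ B))) = {7,9}
C ∩ A = {5,7}
B ∪ (C ∩ A) = {1,3,4,5,6,7,9}
(B ∩ (A ∩ (C ∪ (A ∩ B)))) Δ (B ∪ (C ∩ A)) = {1,3,4,5,6}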